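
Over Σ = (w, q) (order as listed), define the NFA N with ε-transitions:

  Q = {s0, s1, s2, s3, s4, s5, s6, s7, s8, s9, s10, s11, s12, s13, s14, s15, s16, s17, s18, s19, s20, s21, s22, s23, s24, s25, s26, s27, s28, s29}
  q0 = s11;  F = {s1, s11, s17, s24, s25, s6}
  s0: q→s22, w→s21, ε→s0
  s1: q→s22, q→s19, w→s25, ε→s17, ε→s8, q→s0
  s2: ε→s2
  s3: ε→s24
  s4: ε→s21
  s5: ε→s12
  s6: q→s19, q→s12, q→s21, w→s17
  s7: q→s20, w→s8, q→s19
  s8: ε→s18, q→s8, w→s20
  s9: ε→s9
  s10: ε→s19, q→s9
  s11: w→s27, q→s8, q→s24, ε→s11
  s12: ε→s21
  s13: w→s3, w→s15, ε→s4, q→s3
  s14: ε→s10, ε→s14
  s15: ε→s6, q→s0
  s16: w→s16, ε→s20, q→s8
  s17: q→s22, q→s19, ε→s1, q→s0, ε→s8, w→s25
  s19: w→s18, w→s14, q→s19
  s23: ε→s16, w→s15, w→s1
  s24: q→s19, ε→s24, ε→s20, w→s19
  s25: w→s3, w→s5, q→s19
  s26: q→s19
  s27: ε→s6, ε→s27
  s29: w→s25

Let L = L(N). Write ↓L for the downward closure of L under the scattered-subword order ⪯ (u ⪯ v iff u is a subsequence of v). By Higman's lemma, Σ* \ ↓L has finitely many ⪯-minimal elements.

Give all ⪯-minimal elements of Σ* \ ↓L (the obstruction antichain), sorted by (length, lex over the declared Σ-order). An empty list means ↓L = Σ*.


|Q|=30, |F|=6, |δ|=65 (24 ε).
min D↑ (6 st, q0=0, F={4}): 0:w→1,q→2 1:w→3,q→4 2:w→4,q→4 3:w→5,q→4 4:w→4,q→4 5:w→2,q→4.
'wq': run [20, 19, 11] end={s0,s10,s12,s14,s18,s19,s20,s21,s22,s8,s9} rej; 2/2 del acc.
'qw': |S_i|=[20, 12, 7] end={s10,s14,s18,s19,s20,s21,s9} rej; 2/2 deletions ∈↓L.
'qq': N↓-sim [20, 12, 8] end={s10,s14,s18,s19,s20,s22,s8,s9} ∉↓L; 2/2 single-dels accept.
'wwwww': N↓-sim [20, 19, 17, 12, 11, 5] end={s10,s14,s18,s19,s9} ∉↓L; 5/5 single-dels accept.
4 obstructions.

A = [wq, qw, qq, wwwww].


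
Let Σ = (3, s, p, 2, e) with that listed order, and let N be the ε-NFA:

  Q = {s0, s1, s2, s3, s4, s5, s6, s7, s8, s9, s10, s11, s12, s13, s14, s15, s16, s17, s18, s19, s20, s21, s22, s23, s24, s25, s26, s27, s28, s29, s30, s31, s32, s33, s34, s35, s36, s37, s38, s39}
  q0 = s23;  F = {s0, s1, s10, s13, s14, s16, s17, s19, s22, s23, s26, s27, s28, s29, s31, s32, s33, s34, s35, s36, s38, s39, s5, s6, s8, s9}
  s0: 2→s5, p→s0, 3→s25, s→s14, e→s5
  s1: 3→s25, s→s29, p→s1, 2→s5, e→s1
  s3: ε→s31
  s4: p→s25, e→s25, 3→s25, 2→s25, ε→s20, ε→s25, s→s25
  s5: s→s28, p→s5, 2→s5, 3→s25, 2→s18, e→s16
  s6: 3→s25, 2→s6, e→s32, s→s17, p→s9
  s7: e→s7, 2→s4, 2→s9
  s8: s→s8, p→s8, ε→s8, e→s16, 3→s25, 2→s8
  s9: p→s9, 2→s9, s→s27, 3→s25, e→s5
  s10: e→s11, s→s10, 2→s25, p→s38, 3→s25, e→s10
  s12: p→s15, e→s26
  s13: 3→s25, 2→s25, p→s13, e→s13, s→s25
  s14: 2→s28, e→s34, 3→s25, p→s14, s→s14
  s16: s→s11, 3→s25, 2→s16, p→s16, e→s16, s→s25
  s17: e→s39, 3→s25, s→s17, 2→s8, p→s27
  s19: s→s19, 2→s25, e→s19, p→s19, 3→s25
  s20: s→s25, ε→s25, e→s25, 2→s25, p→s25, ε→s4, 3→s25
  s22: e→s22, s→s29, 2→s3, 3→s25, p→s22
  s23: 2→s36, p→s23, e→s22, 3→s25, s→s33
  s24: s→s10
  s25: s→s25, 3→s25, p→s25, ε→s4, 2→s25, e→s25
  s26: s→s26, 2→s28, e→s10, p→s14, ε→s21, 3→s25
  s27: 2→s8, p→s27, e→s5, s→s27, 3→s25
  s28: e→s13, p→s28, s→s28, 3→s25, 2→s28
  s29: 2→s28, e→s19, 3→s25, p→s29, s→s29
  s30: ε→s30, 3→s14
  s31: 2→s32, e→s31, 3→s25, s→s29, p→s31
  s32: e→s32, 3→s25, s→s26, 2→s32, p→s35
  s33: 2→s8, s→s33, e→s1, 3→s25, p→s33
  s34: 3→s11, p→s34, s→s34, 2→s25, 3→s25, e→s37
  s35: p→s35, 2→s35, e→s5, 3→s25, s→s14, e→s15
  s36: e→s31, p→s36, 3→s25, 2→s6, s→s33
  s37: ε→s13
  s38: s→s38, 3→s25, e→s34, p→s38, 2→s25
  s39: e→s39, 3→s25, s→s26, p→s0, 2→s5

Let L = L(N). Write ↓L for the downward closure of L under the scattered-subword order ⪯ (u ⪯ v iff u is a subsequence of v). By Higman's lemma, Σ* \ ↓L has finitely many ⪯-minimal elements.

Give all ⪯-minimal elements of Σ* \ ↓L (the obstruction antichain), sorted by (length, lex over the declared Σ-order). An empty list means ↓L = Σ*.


|Q|=40, |F|=26, |δ|=167 (10 ε).
min D↑ (27 st, q0=0, F={1}): 0:3→1,s→2,p→0,2→3,e→4 1:3→1,s→1,p→1,2→1,e→1 2:3→1,s→2,p→2,2→5,e→6 3:3→1,s→2,p→3,2→7,e→8 4:3→1,s→9,p→4,2→8,e→4 5:3→1,s→5,p→5,2→5,e→10 6:3→1,s→9,p→6,2→11,e→6 7:3→1,s→12,p→13,2→7,e→14 8:3→1,s→9,p→8,2→14,e→8 9:3→1,s→9,p→9,2→15,e→16 10:3→1,s→1,p→10,2→10,e→10 11:3→1,s→15,p→11,2→11,e→10 12:3→1,s→12,p→17,2→5,e→18 13:3→1,s→17,p→13,2→13,e→11 14:3→1,s→19,p→20,2→14,e→14 15:3→1,s→15,p→15,2→15,e→21 16:3→1,s→16,p→16,2→1,e→16 17:3→1,s→17,p→17,2→5,e→11 18:3→1,s→19,p→22,2→11,e→18 19:3→1,s→19,p→23,2→15,e→24 20:3→1,s→23,p→20,2→20,e→11 21:3→1,s→1,p→21,2→1,e→21 22:3→1,s→23,p→22,2→11,e→11 23:3→1,s→23,p→23,2→15,e→25 24:3→1,s→24,p→26,2→1,e→24 25:3→1,s→25,p→25,2→1,e→21 26:3→1,s→26,p→26,2→1,e→25 (ε-aug+det+¬).
'3': N↓-sim [35, 4] end={s11,s20,s25,s4} — reject; 1/1 deletions ∈↓L.
's2es': N↓-sim [35, 25, 10, 6, 4] end={s11,s20,s25,s4} — reject; 4/4 del acc.
'ese2': N↓-sim [35, 27, 15, 10, 3] end={s20,s25,s4} ∉↓L; 4/4 deletions ∈↓L.
'22pees': N↓-sim [35, 33, 26, 19, 12, 7, 4] end={s11,s20,s25,s4} rej; 6/6 del acc.
4 minimals (antichain).

A = [3, s2es, ese2, 22pees].


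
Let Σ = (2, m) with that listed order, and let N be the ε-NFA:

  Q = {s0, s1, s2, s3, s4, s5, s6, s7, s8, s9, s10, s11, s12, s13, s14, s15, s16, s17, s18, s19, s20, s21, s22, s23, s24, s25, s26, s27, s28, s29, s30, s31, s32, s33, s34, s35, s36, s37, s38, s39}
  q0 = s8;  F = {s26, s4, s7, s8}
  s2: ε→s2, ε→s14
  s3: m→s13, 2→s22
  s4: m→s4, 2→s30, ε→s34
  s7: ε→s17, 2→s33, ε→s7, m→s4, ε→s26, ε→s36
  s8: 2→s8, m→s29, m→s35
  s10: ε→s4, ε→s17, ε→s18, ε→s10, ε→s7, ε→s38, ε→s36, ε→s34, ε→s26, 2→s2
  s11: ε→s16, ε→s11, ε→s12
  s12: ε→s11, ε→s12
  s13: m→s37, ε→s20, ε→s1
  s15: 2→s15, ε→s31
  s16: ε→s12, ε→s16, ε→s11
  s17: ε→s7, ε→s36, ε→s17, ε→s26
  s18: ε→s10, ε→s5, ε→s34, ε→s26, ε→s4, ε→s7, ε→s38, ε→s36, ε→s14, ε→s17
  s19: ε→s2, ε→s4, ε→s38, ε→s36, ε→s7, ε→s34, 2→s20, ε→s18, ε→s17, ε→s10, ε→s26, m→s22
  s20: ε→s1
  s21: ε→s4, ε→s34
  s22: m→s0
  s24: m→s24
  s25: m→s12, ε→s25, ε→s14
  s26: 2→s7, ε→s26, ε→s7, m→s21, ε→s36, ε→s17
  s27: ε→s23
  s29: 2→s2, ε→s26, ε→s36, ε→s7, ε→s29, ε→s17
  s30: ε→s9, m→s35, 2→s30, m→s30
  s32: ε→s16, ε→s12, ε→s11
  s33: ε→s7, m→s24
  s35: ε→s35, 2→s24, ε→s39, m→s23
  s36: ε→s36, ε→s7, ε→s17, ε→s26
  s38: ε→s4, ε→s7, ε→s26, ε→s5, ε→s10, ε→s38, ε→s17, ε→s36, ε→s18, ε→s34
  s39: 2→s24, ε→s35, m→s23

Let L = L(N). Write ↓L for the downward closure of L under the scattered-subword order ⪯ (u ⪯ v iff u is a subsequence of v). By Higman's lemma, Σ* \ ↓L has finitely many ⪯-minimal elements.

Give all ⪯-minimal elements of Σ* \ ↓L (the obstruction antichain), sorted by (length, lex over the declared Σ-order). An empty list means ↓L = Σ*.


Antichain: [mm2].

|Q|=40, |F|=4, |δ|=116 (88 ε).
min D↑ (4 st, q0=0, F={3}): 0:2→0,m→1 1:2→1,m→2 2:2→3,m→2 3:2→3,m→3 (ε-aug+det+¬).
'mm2': |S_i|=[18, 17, 9, 6] end={s23,s24,s30,s35,s39,s9} ∉↓L; 3/3 single-dels accept.
1 minimals (antichain).


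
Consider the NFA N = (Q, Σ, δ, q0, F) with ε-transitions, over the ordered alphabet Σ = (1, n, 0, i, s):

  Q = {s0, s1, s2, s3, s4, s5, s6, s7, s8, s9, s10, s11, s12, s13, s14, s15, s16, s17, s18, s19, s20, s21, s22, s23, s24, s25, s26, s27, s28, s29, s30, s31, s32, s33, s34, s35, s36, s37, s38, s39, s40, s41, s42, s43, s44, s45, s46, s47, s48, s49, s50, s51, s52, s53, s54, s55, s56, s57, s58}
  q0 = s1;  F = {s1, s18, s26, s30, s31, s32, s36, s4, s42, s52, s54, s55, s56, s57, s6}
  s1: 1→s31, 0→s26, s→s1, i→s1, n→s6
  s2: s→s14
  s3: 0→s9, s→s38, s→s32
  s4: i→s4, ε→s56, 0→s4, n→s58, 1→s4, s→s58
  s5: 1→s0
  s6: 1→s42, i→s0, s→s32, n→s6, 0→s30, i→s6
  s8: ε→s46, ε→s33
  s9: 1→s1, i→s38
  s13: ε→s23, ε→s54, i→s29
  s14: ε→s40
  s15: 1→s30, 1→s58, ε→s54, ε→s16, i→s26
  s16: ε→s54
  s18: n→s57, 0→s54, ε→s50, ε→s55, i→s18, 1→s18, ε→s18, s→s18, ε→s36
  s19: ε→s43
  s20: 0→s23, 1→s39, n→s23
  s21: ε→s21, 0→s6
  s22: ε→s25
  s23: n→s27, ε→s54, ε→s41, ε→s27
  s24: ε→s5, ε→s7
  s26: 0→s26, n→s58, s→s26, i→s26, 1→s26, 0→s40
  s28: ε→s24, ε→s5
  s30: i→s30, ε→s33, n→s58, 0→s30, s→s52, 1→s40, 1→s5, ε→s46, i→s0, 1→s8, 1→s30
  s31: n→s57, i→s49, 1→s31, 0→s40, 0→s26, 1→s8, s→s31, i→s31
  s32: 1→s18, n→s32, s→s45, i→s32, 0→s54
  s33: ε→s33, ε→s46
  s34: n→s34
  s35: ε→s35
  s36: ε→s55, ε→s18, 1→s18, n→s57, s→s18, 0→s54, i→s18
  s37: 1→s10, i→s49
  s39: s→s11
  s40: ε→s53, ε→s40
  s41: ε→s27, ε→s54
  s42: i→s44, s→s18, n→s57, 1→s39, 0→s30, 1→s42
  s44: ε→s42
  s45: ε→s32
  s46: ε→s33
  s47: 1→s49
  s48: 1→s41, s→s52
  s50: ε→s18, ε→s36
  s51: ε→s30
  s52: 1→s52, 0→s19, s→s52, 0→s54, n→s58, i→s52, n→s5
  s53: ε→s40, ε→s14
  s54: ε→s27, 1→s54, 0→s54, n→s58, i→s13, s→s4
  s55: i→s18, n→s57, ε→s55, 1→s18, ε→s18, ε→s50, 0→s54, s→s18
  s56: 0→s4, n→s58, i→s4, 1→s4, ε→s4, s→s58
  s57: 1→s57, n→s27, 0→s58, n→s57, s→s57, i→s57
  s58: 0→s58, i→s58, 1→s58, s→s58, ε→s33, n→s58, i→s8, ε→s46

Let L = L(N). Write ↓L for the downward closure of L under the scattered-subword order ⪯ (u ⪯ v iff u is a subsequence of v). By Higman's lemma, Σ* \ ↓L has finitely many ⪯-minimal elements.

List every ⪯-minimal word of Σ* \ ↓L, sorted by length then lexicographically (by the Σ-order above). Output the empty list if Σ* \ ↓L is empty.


min(Σ*\↓L) = [0n, 1n0, ns0ss].

|Q|=59, |F|=15, |δ|=166 (49 ε).
min D↑ (13 st, q0=0, F={8}): 0:1→1,n→2,0→3,i→0,s→0 1:1→1,n→4,0→3,i→1,s→1 2:1→5,n→2,0→6,i→2,s→7 3:1→3,n→8,0→3,i→3,s→3 4:1→4,n→4,0→8,i→4,s→4 5:1→5,n→4,0→6,i→5,s→9 6:1→6,n→8,0→6,i→6,s→10 7:1→9,n→7,0→11,i→7,s→7 8:1→8,n→8,0→8,i→8,s→8 9:1→9,n→4,0→11,i→9,s→9 10:1→10,n→8,0→11,i→10,s→10 11:1→11,n→8,0→11,i→11,s→12 12:1→12,n→8,0→12,i→12,s→8.
'0n': |S_i|=[37, 22, 7] end={s0,s27,s33,s46,s5,s58,s8} rej; 2/2 single-dels accept.
'1n0': run [37, 33, 8, 4] end={s33,s46,s58,s8} rej; 3/3 del acc.
'ns0ss': N↓-sim [37, 33, 25, 14, 6, 4] end={s33,s46,s58,s8} rej; 5/5 single-dels accept.
3 words, ⪯-incomp.


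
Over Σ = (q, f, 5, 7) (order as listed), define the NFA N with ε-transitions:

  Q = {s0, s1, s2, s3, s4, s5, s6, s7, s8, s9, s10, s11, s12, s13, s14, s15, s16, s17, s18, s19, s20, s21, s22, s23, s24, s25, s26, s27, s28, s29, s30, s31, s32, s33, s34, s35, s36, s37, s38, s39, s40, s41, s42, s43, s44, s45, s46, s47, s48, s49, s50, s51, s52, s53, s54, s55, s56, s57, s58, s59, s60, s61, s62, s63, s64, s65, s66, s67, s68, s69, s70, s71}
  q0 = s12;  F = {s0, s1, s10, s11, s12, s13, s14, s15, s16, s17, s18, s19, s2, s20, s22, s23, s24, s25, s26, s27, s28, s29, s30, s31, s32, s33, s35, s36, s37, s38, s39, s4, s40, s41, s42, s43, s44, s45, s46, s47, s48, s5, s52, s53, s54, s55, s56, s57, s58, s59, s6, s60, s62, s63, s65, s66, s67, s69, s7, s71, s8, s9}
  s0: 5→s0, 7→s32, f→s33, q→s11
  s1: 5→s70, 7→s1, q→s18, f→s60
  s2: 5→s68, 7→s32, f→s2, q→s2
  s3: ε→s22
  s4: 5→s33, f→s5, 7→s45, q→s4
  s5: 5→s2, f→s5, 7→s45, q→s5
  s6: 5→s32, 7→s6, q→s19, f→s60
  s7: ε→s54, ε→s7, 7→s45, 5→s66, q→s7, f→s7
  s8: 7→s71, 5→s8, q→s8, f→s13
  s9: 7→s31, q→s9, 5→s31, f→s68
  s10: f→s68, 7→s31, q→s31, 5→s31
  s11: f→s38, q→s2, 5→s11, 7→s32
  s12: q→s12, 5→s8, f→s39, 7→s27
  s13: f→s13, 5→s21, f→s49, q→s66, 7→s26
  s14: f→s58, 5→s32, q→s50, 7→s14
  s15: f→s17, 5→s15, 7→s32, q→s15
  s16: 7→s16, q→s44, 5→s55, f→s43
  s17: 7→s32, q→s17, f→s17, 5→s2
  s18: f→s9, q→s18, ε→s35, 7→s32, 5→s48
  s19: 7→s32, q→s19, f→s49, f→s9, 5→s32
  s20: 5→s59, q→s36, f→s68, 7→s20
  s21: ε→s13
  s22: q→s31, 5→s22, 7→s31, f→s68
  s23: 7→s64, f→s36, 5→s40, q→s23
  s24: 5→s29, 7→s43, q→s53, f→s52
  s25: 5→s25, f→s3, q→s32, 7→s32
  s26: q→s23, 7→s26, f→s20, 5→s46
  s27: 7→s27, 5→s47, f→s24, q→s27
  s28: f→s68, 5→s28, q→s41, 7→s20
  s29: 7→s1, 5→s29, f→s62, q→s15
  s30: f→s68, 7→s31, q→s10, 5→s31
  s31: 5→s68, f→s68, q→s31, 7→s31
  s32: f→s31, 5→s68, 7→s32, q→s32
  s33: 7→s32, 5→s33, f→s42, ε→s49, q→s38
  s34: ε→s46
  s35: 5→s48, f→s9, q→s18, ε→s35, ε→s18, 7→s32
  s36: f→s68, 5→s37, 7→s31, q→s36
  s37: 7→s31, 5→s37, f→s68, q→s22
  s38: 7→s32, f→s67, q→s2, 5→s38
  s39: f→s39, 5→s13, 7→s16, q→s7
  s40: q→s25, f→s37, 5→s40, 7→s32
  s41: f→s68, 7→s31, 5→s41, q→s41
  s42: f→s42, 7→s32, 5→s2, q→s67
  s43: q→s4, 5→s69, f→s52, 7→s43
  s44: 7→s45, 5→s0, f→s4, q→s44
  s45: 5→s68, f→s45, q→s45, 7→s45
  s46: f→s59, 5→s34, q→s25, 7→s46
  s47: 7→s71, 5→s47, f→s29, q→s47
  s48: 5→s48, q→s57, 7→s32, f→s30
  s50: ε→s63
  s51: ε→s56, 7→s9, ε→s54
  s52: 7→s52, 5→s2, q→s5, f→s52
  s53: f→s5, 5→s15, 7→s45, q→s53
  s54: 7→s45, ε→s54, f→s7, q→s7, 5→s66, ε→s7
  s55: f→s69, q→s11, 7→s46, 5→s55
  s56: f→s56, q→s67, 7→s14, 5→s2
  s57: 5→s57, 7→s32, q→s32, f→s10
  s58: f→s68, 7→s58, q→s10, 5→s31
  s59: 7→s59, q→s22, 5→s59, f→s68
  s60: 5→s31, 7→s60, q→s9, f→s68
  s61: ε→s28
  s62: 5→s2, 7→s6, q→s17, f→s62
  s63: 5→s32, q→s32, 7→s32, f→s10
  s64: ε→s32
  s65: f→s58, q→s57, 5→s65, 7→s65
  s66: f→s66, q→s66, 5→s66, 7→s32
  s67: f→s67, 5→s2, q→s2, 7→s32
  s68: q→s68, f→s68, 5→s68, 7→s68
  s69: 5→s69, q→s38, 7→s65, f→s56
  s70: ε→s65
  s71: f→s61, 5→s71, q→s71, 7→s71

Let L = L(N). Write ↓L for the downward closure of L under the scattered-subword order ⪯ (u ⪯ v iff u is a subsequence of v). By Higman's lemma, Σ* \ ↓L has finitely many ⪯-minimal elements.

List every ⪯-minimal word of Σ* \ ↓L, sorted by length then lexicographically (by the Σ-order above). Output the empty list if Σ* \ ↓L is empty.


min(Σ*\↓L) = [fq75, 57ff, 7ff55, f75qq5].

|Q|=72, |F|=62, |δ|=272 (17 ε).
min D↑ (61 st, q0=0, F={21}): 0:q→0,f→1,5→2,7→3 1:q→4,f→1,5→5,7→6 2:q→2,f→5,5→2,7→7 3:q→3,f→8,5→9,7→3 4:q→4,f→4,5→10,7→11 5:q→10,f→5,5→5,7→12 6:q→13,f→14,5→15,7→6 7:q→7,f→16,5→7,7→7 8:q→17,f→18,5→19,7→14 9:q→9,f→19,5→9,7→7 10:q→10,f→10,5→10,7→20 11:q→11,f→11,5→21,7→11 12:q→22,f→23,5→24,7→12 13:q→13,f→25,5→26,7→11 14:q→25,f→18,5→27,7→14 15:q→28,f→27,5→15,7→24 16:q→29,f→21,5→16,7→23 17:q→17,f→30,5→31,7→11 18:q→30,f→18,5→32,7→18 19:q→31,f→33,5→19,7→34 20:q→20,f→35,5→21,7→20 21:q→21,f→21,5→21,7→21 22:q→22,f→36,5→37,7→20 23:q→36,f→21,5→38,7→23 24:q→39,f→38,5→24,7→24 25:q→25,f→30,5→40,7→11 26:q→28,f→40,5→26,7→20 27:q→41,f→42,5→27,7→43 28:q→32,f→41,5→28,7→20 29:q→29,f→21,5→29,7→35 30:q→30,f→30,5→32,7→11 31:q→31,f→44,5→31,7→20 32:q→32,f→32,5→21,7→20 33:q→44,f→33,5→32,7→45 34:q→46,f→47,5→43,7→34 35:q→35,f→21,5→21,7→35 36:q→36,f→21,5→48,7→35 37:q→39,f→48,5→37,7→20 38:q→49,f→21,5→38,7→38 39:q→20,f→49,5→39,7→20 40:q→41,f→50,5→40,7→20 41:q→32,f→51,5→41,7→20 42:q→51,f→42,5→32,7→52 43:q→53,f→54,5→43,7→43 44:q→44,f→44,5→32,7→20 45:q→55,f→47,5→20,7→45 46:q→46,f→56,5→57,7→20 47:q→56,f→21,5→35,7→47 48:q→49,f→21,5→48,7→35 49:q→35,f→21,5→49,7→35 50:q→51,f→50,5→32,7→20 51:q→32,f→51,5→32,7→20 52:q→58,f→54,5→20,7→52 53:q→20,f→59,5→53,7→20 54:q→59,f→21,5→35,7→54 55:q→55,f→56,5→20,7→20 56:q→56,f→21,5→35,7→35 57:q→53,f→60,5→57,7→20 58:q→20,f→59,5→20,7→20 59:q→35,f→21,5→35,7→35 60:q→59,f→21,5→35,7→35.
'fq75': run [71, 66, 40, 5, 1] end={s68} — reject; 4/4 single-dels accept.
'57ff': run [71, 57, 38, 17, 1] end={s68} ∉↓L; 4/4 deletions ∈↓L.
'7ff55': N↓-sim [71, 63, 48, 23, 4, 1] end={s68} ∉↓L; 5/5 deletions ∈↓L.
'f75qq5': run [71, 66, 51, 32, 14, 4, 1] end={s68} rej; 6/6 single-dels accept.
4 obstructions.


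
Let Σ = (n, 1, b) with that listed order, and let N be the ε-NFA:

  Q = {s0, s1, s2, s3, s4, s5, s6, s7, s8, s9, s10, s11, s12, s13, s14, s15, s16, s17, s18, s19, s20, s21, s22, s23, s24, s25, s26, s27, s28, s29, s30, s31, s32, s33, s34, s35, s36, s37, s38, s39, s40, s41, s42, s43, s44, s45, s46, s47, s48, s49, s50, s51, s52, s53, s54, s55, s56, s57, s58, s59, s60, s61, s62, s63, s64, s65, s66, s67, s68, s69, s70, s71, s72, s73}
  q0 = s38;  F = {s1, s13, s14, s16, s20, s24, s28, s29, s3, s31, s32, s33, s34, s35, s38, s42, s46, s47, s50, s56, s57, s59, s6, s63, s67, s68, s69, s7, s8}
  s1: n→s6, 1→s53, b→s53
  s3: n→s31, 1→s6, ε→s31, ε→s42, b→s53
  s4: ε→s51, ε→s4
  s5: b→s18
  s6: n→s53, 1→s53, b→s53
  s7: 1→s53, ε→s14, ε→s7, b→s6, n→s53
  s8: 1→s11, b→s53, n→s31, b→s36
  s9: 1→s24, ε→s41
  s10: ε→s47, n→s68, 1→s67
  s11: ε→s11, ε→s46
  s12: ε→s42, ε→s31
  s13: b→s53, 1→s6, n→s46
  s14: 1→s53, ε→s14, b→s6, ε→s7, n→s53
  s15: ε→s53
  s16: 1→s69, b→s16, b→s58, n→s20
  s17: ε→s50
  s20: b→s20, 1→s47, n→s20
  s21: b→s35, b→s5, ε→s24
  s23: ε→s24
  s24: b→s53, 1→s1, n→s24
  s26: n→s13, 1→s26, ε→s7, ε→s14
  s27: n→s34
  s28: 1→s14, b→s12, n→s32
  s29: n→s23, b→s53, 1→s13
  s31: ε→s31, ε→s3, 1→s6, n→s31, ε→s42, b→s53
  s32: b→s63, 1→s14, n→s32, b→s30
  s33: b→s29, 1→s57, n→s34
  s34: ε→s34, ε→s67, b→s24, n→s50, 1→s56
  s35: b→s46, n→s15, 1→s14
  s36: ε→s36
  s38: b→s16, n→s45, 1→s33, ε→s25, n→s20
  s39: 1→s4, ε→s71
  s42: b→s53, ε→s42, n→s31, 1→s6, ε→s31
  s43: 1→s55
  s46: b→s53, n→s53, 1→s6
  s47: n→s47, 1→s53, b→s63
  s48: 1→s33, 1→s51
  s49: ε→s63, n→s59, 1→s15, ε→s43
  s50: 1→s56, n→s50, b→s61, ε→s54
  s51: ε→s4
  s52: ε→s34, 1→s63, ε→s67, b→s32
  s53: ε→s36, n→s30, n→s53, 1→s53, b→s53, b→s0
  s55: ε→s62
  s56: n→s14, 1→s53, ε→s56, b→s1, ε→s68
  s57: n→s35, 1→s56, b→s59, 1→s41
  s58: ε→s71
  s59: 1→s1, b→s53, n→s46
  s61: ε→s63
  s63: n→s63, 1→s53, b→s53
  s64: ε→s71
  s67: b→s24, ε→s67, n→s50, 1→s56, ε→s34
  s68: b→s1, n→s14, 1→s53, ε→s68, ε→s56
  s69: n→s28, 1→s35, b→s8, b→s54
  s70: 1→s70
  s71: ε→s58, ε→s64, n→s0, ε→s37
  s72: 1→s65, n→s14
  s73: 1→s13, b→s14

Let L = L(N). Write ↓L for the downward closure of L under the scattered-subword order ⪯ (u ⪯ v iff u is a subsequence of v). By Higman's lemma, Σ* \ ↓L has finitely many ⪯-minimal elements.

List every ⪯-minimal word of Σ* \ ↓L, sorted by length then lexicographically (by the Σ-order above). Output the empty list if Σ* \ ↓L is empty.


A = [n11, 1bb, 11nn, 1111, b11n, 1nnb1].

|Q|=74, |F|=29, |δ|=171 (50 ε).
min D↑ (25 st, q0=0, F={9}): 0:n→1,1→2,b→3 1:n→1,1→4,b→1 2:n→5,1→6,b→7 3:n→1,1→8,b→3 4:n→4,1→9,b→10 5:n→11,1→12,b→13 6:n→14,1→12,b→15 7:n→13,1→16,b→9 8:n→17,1→14,b→18 9:n→9,1→9,b→9 10:n→10,1→9,b→9 11:n→11,1→12,b→10 12:n→19,1→9,b→20 13:n→13,1→20,b→9 14:n→9,1→19,b→21 15:n→21,1→20,b→9 16:n→21,1→22,b→9 17:n→23,1→19,b→24 18:n→24,1→21,b→9 19:n→9,1→9,b→22 20:n→22,1→9,b→9 21:n→9,1→22,b→9 22:n→9,1→9,b→9 23:n→23,1→19,b→10 24:n→24,1→22,b→9.
'n11': N↓-sim [46, 30, 12, 4] end={s0,s30,s36,s53} rej; 3/3 del acc.
'1bb': |S_i|=[46, 37, 21, 4] end={s0,s30,s36,s53} ∉↓L; 3/3 del acc.
'11nn': N↓-sim [46, 37, 18, 10, 5] end={s0,s15,s30,s36,s53} rej; 4/4 del acc.
'1111': N↓-sim [46, 37, 18, 11, 4] end={s0,s30,s36,s53} rej; 4/4 single-dels accept.
'b11n': run [46, 35, 24, 11, 5] end={s0,s15,s30,s36,s53} ∉↓L; 4/4 del acc.
'1nnb1': run [46, 37, 28, 21, 8, 4] end={s0,s30,s36,s53} rej; 5/5 single-dels accept.
6 words, ⪯-incomp.


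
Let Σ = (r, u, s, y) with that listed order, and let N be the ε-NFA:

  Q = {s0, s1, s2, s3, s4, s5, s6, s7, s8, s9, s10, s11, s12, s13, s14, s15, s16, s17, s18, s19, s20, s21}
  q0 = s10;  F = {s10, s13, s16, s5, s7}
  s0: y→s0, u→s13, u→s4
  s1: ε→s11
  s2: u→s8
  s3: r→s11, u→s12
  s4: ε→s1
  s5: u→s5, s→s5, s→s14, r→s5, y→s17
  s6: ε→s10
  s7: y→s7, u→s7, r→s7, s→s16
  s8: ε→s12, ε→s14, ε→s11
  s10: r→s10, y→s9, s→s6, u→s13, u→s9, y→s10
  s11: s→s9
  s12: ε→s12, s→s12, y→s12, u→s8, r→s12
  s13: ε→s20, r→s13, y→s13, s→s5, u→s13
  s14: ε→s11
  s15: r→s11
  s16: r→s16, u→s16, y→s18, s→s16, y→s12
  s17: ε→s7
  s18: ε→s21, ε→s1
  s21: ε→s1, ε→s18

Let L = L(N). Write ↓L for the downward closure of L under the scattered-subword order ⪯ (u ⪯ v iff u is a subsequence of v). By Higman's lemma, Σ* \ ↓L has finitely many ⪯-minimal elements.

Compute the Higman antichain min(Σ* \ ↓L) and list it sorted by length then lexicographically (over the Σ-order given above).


min(Σ*\↓L) = [usysy].

|Q|=22, |F|=5, |δ|=50 (14 ε).
min D↑ (6 st, q0=0, F={5}): 0:r→0,u→1,s→0,y→0 1:r→1,u→1,s→2,y→1 2:r→2,u→2,s→2,y→3 3:r→3,u→3,s→4,y→3 4:r→4,u→4,s→4,y→5 5:r→5,u→5,s→5,y→5.
'usysy': run [16, 14, 12, 11, 9, 8] end={s1,s11,s12,s14,s18,s21,s8,s9} — reject; 5/5 single-dels accept.
1 obstructions.


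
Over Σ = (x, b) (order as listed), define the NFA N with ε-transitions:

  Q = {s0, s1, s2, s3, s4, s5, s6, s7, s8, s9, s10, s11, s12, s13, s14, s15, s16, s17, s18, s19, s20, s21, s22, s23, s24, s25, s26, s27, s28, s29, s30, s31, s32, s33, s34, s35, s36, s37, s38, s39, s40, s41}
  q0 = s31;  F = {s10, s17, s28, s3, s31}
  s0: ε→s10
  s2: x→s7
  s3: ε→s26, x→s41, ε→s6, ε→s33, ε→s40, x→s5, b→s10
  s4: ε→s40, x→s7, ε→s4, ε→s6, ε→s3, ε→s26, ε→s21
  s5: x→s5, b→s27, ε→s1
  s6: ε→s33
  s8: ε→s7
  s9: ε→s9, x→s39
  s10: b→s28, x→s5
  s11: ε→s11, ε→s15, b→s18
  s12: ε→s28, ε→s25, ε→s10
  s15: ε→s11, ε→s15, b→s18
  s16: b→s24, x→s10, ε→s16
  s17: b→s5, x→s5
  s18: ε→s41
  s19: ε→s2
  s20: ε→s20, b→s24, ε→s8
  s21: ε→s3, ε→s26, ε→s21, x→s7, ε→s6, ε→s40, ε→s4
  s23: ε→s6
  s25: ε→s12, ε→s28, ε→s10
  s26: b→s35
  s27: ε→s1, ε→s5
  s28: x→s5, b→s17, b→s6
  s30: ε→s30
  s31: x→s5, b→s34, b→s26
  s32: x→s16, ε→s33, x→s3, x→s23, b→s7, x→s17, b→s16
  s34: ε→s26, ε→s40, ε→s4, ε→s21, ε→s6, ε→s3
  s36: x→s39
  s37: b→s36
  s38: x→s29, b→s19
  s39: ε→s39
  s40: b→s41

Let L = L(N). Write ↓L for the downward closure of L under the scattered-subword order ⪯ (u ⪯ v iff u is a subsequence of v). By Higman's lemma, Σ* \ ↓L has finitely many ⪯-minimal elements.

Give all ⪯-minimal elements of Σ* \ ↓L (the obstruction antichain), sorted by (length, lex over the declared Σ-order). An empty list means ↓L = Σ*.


A = [x, bbbbb].

|Q|=42, |F|=5, |δ|=84 (48 ε).
min D↑ (6 st, q0=0, F={1}): 0:x→1,b→2 1:x→1,b→1 2:x→1,b→3 3:x→1,b→4 4:x→1,b→5 5:x→1,b→1 [Hopcroft].
'x': |S_i|=[18, 5] end={s1,s27,s41,s5,s7} ∉↓L; 1/1 single-dels accept.
'bbbbb': run [18, 17, 10, 7, 6, 3] end={s1,s27,s5} ∉↓L; 5/5 del acc.
2 obstructions.


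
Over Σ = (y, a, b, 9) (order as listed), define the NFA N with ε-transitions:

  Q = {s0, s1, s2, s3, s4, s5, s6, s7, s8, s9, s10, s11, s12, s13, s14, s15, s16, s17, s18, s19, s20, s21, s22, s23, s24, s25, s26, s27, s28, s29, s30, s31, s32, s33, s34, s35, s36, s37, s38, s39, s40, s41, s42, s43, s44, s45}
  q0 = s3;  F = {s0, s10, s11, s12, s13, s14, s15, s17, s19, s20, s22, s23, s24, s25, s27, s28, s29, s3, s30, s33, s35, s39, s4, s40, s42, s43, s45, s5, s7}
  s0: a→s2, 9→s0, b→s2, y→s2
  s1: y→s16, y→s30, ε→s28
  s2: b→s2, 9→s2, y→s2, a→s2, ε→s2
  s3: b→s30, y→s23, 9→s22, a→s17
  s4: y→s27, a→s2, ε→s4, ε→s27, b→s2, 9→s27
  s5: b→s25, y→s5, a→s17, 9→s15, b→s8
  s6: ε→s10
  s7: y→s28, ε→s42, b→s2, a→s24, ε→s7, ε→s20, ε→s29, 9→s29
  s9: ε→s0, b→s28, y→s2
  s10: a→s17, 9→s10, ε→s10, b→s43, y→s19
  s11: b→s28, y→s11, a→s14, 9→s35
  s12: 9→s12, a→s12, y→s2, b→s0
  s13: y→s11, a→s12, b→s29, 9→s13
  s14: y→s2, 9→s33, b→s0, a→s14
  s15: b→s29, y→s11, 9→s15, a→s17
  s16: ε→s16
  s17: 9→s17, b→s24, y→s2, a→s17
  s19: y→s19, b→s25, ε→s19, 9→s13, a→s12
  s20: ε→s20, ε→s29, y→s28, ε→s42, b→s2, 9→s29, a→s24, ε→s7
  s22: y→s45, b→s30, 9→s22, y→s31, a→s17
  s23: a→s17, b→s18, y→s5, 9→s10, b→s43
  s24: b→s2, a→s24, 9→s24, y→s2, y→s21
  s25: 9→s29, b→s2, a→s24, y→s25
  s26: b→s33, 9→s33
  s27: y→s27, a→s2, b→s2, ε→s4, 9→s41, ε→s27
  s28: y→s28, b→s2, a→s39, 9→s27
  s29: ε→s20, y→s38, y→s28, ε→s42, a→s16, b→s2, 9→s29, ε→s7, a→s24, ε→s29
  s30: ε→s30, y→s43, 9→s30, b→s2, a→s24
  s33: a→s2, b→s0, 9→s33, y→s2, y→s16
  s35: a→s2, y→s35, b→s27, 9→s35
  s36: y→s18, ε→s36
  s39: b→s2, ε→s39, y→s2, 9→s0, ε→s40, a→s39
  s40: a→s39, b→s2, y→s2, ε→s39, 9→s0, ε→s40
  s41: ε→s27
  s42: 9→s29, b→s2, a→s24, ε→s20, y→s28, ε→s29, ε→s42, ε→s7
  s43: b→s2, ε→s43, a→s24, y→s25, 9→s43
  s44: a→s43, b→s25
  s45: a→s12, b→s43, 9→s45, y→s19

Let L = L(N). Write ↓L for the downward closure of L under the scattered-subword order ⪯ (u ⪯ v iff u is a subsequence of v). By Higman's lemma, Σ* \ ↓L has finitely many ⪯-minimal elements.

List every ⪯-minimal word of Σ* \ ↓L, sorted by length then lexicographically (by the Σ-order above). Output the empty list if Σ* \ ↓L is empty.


Antichain: [ay, bb, 9yaba, yy9y9a].

|Q|=46, |F|=29, |δ|=171 (35 ε).
min D↑ (25 st, q0=0, F={8}): 0:y→1,a→2,b→3,9→4 1:y→5,a→2,b→6,9→7 2:y→8,a→2,b→9,9→2 3:y→6,a→9,b→8,9→3 4:y→10,a→2,b→3,9→4 5:y→5,a→2,b→11,9→12 6:y→11,a→9,b→8,9→6 7:y→13,a→2,b→6,9→7 8:y→8,a→8,b→8,9→8 9:y→8,a→9,b→8,9→9 10:y→13,a→14,b→6,9→10 11:y→11,a→9,b→8,9→15 12:y→16,a→2,b→15,9→12 13:y→13,a→14,b→11,9→17 14:y→8,a→14,b→18,9→14 15:y→19,a→9,b→8,9→15 16:y→16,a→20,b→19,9→21 17:y→16,a→14,b→15,9→17 18:y→8,a→8,b→8,9→18 19:y→19,a→22,b→8,9→23 20:y→8,a→20,b→18,9→24 21:y→21,a→8,b→23,9→21 22:y→8,a→22,b→8,9→18 23:y→23,a→8,b→8,9→23 24:y→8,a→8,b→18,9→24 [Hopcroft].
'ay': run [37, 11, 3] end={s16,s2,s21} ∉↓L; 2/2 deletions ∈↓L.
'bb': N↓-sim [37, 21, 1] end={s2} rej; 2/2 del acc.
'9yaba': run [37, 32, 27, 10, 2, 1] end={s2} rej; 5/5 deletions ∈↓L.
'yy9y9a': run [37, 34, 28, 24, 15, 8, 1] end={s2} rej; 6/6 deletions ∈↓L.
4 minimals (antichain).


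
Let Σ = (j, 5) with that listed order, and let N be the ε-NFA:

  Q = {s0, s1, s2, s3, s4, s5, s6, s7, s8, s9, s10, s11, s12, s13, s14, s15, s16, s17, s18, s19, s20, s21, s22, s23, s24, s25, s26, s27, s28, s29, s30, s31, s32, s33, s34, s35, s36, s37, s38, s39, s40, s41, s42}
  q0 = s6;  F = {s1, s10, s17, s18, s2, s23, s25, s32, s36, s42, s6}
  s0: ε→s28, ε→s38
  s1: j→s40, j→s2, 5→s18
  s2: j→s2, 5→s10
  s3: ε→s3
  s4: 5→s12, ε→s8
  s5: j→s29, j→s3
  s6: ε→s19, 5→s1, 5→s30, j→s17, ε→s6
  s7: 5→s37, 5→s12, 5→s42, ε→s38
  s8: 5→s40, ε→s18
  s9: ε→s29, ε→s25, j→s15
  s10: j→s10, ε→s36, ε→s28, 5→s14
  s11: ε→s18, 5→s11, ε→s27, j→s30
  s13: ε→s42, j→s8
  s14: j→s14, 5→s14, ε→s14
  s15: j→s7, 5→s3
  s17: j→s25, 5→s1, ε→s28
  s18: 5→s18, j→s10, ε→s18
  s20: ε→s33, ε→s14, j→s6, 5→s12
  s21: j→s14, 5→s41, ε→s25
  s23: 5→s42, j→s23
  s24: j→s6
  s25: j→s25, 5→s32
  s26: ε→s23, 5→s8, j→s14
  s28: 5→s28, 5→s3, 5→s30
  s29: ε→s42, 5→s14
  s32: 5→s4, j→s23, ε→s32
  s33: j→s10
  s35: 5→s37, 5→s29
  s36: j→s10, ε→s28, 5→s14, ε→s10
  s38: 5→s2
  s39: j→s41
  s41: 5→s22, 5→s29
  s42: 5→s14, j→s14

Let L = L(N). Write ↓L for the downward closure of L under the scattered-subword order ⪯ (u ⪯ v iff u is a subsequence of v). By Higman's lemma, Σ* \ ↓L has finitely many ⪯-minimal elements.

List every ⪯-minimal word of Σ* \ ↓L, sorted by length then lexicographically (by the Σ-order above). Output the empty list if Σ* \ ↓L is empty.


min(Σ*\↓L) = [5j55, 55j5, jj5j5j].

|Q|=43, |F|=11, |δ|=83 (26 ε).
min D↑ (11 st, q0=0, F={9}): 0:j→1,5→2 1:j→3,5→2 2:j→4,5→5 3:j→3,5→6 4:j→4,5→7 5:j→7,5→5 6:j→8,5→5 7:j→7,5→9 8:j→8,5→10 9:j→9,5→9 10:j→9,5→9 (ε-aug+det+¬).
'5j55': N↓-sim [20, 16, 10, 7, 4] end={s14,s28,s3,s30} rej; 4/4 single-dels accept.
'55j5': run [20, 16, 12, 6, 4] end={s14,s28,s3,s30} rej; 4/4 single-dels accept.
'jj5j5j': N↓-sim [20, 18, 16, 14, 8, 5, 1] end={s14} rej; 6/6 deletions ∈↓L.
3 minimals (antichain).


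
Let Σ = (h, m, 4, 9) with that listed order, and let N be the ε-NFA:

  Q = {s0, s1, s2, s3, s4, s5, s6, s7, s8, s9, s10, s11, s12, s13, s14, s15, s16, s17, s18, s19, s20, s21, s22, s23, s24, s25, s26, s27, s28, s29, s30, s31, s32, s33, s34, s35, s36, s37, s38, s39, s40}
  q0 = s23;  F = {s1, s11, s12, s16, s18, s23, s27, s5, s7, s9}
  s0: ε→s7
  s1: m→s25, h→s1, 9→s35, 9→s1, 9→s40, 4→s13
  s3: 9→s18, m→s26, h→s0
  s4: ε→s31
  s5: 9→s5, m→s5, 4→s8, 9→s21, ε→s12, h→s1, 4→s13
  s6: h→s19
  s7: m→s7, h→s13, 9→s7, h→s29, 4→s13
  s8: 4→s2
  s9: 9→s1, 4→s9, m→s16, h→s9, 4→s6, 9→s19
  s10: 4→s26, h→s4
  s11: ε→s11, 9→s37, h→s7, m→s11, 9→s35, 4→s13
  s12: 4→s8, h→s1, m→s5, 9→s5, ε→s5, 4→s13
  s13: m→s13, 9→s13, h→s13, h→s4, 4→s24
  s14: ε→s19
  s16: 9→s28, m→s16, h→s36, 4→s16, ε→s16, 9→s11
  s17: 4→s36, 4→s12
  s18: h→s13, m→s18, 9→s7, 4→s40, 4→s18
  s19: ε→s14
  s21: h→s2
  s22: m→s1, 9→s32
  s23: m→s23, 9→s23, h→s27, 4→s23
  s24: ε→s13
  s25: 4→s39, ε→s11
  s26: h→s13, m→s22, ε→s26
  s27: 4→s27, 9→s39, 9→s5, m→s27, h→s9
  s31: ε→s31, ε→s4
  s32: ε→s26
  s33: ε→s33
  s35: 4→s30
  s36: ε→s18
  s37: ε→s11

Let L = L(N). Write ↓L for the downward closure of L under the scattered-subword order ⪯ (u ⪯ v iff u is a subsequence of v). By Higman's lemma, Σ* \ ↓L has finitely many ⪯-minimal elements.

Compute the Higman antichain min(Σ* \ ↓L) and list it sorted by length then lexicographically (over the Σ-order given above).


|Q|=41, |F|=10, |δ|=90 (17 ε).
min D↑ (10 st, q0=0, F={6}): 0:h→1,m→0,4→0,9→0 1:h→2,m→1,4→1,9→3 2:h→2,m→4,4→2,9→5 3:h→5,m→3,4→6,9→3 4:h→7,m→4,4→4,9→8 5:h→5,m→8,4→6,9→5 6:h→6,m→6,4→6,9→6 7:h→6,m→7,4→7,9→9 8:h→9,m→8,4→6,9→8 9:h→6,m→9,4→6,9→9 (ε-aug+det+¬).
'h94': N↓-sim [29, 28, 22, 8] end={s13,s2,s24,s30,s31,s39,s4,s8} ∉↓L; 3/3 del acc.
'hhmhh': run [29, 28, 23, 17, 9, 5] end={s13,s24,s29,s31,s4} ∉↓L; 5/5 single-dels accept.
2 minimals (antichain).

A = [h94, hhmhh].


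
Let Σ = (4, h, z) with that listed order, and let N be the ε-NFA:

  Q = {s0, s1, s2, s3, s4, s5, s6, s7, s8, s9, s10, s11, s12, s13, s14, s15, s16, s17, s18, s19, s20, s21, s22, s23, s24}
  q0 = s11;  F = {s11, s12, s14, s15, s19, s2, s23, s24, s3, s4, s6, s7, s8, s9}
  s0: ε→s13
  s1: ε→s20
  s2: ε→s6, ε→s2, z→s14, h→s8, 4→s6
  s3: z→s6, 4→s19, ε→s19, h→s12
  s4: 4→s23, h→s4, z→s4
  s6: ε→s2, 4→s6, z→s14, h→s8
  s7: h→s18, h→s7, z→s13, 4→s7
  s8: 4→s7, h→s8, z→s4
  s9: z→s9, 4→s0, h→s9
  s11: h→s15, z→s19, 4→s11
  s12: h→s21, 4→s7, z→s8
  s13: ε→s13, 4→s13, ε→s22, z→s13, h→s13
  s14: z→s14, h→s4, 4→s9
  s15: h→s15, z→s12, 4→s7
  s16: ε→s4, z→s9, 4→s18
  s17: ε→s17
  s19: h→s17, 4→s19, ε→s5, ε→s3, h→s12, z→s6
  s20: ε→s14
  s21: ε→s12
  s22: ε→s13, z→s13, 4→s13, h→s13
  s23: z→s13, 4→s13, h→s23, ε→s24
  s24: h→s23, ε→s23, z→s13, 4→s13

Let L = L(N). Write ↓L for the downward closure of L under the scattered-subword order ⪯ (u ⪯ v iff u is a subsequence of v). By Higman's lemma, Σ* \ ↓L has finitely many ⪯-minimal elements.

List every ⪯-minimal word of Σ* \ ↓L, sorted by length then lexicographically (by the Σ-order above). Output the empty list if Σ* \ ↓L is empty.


A = [h4z, zzz44].

|Q|=25, |F|=14, |δ|=69 (17 ε).
min D↑ (12 st, q0=0, F={6}): 0:4→0,h→1,z→2 1:4→3,h→1,z→4 2:4→2,h→4,z→5 3:4→3,h→3,z→6 4:4→3,h→4,z→7 5:4→5,h→7,z→8 6:4→6,h→6,z→6 7:4→3,h→7,z→9 8:4→10,h→9,z→8 9:4→11,h→9,z→9 10:4→6,h→10,z→10 11:4→6,h→11,z→6.
'h4z': N↓-sim [21, 14, 7, 2] end={s13,s22} ∉↓L; 3/3 deletions ∈↓L.
'zzz44': N↓-sim [21, 19, 13, 8, 6, 3] end={s0,s13,s22} — reject; 5/5 single-dels accept.
2 minimals (antichain).


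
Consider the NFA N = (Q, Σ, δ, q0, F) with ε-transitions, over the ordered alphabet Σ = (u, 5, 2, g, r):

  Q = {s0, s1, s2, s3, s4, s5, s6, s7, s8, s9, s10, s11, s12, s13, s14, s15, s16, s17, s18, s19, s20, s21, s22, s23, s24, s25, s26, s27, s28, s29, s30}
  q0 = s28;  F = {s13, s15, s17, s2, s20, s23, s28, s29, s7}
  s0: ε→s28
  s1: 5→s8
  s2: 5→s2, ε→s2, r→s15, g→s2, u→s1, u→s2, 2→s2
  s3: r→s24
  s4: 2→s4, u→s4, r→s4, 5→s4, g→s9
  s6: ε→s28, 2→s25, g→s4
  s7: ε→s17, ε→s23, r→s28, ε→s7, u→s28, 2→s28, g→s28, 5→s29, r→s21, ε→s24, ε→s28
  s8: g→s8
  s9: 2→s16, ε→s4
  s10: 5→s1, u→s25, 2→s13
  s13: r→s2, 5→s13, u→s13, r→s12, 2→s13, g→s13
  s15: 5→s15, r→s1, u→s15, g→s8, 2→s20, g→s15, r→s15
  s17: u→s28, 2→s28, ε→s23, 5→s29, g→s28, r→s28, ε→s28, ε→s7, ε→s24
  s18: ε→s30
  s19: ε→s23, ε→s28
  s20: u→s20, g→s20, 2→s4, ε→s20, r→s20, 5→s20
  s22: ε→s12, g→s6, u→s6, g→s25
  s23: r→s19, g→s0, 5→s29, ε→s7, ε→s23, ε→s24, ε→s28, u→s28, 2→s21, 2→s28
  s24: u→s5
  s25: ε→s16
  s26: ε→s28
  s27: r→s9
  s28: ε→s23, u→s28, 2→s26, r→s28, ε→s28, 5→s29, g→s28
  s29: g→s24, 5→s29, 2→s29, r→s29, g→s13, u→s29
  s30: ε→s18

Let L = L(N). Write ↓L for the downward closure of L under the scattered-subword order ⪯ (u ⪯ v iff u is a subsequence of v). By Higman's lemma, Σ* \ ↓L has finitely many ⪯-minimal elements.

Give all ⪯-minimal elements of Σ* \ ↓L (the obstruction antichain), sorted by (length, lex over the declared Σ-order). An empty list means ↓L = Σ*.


|Q|=31, |F|=9, |δ|=98 (27 ε).
min D↑ (7 st, q0=0, F={6}): 0:u→0,5→1,2→0,g→0,r→0 1:u→1,5→1,2→1,g→2,r→1 2:u→2,5→2,2→2,g→2,r→3 3:u→3,5→3,2→3,g→3,r→4 4:u→4,5→4,2→5,g→4,r→4 5:u→5,5→5,2→6,g→5,r→5 6:u→6,5→6,2→6,g→6,r→6.
'5grr22': run [21, 13, 12, 9, 7, 4, 3] end={s16,s4,s9} — reject; 6/6 deletions ∈↓L.
1 words, ⪯-incomp.

Antichain: [5grr22].


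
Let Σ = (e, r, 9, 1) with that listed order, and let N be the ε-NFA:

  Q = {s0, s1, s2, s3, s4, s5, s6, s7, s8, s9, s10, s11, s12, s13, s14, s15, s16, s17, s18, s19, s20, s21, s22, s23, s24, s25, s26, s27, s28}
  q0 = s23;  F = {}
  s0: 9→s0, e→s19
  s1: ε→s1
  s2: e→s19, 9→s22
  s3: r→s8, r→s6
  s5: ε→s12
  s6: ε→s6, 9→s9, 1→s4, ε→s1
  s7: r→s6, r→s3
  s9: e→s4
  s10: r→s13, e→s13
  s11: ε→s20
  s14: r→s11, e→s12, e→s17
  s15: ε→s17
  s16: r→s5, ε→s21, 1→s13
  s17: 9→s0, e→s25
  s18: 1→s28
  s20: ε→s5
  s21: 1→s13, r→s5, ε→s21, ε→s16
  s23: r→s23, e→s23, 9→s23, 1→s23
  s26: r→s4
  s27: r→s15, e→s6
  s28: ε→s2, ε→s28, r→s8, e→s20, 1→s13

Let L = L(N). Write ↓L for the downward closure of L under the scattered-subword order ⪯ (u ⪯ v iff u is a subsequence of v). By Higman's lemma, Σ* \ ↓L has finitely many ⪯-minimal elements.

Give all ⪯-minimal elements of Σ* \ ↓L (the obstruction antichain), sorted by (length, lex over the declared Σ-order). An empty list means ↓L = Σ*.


|Q|=29, |F|=0, |δ|=45 (12 ε).
min D↑ (1 st, q0=0, F={0}): 0:e→0,r→0,9→0,1→0 (ε-aug+det+¬).
ε ∈ L(D↑) — L = ∅.

min(Σ*\↓L) = [ε].


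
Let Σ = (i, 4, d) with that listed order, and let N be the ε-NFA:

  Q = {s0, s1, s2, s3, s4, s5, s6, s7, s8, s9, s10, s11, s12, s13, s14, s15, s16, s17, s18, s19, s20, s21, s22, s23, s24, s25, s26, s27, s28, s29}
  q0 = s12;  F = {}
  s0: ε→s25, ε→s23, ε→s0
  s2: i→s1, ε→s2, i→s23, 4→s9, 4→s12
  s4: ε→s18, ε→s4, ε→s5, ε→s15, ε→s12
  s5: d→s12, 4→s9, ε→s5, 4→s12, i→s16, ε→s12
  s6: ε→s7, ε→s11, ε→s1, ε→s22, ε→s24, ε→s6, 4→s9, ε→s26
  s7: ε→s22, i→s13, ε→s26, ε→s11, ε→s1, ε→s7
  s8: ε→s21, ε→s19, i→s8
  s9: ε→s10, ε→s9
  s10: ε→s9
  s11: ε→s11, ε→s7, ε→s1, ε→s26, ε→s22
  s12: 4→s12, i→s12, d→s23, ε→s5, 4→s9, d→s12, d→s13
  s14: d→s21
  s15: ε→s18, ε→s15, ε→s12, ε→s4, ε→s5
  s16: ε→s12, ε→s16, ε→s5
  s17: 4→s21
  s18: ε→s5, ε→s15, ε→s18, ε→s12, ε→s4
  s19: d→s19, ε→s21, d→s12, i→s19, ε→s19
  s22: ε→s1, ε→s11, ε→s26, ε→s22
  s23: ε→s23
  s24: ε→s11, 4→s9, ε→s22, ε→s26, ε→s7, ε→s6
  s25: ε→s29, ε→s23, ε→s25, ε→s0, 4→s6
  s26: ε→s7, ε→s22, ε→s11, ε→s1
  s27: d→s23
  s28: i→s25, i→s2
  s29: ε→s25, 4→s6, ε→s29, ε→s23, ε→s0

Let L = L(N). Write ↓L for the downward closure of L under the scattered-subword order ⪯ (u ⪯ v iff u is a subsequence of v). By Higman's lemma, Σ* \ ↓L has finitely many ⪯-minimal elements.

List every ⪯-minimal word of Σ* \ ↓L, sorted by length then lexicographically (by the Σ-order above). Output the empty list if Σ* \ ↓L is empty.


Antichain: [ε].

|Q|=30, |F|=0, |δ|=99 (71 ε).
min D↑ (1 st, q0=0, F={0}): 0:i→0,4→0,d→0 [Hopcroft].
ε ∈ L(D↑) — L = ∅.


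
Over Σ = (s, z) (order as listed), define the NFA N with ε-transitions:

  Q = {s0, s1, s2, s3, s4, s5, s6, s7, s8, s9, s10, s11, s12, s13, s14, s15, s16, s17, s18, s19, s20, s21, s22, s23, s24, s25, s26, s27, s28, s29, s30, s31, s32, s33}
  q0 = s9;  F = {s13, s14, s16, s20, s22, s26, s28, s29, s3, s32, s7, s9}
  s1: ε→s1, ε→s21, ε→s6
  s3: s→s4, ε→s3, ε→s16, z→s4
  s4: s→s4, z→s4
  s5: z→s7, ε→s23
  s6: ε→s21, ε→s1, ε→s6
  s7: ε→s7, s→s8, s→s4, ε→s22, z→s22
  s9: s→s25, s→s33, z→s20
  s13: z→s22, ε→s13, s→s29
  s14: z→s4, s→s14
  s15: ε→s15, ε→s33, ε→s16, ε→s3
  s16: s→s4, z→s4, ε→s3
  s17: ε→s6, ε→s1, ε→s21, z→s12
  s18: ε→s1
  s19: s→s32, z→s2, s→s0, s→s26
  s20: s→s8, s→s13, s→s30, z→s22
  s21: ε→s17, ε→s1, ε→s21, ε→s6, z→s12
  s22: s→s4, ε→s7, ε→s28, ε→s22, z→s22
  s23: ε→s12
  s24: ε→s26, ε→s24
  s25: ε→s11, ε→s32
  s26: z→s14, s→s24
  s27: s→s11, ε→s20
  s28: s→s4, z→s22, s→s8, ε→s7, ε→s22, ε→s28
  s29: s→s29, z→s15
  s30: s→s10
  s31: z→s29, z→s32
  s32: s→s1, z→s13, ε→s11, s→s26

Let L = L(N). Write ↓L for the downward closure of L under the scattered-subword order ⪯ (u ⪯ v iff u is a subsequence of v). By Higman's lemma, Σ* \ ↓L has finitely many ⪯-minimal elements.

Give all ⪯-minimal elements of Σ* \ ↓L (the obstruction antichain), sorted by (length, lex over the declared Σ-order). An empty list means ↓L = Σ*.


|Q|=34, |F|=12, |δ|=81 (38 ε).
min D↑ (10 st, q0=0, F={8}): 0:s→1,z→2 1:s→3,z→4 2:s→4,z→5 3:s→3,z→6 4:s→7,z→5 5:s→8,z→5 6:s→6,z→8 7:s→7,z→9 8:s→8,z→8 9:s→8,z→8 [Hopcroft].
'zzs': N↓-sim [26, 16, 9, 2] end={s4,s8} — reject; 3/3 single-dels accept.
'sszz': N↓-sim [26, 24, 16, 7, 1] end={s4} — reject; 4/4 single-dels accept.
2 words, ⪯-incomp.

min(Σ*\↓L) = [zzs, sszz].
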